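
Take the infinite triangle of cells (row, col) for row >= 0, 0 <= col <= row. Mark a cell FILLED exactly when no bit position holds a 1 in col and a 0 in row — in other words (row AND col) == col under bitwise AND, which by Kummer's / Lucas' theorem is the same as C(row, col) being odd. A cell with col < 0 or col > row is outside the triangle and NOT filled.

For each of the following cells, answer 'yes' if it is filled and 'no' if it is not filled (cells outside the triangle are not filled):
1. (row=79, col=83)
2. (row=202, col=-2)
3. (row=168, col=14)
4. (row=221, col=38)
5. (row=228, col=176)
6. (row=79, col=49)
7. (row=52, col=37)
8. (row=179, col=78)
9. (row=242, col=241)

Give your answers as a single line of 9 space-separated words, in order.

(79,83): col outside [0, 79] -> not filled
(202,-2): col outside [0, 202] -> not filled
(168,14): row=0b10101000, col=0b1110, row AND col = 0b1000 = 8; 8 != 14 -> empty
(221,38): row=0b11011101, col=0b100110, row AND col = 0b100 = 4; 4 != 38 -> empty
(228,176): row=0b11100100, col=0b10110000, row AND col = 0b10100000 = 160; 160 != 176 -> empty
(79,49): row=0b1001111, col=0b110001, row AND col = 0b1 = 1; 1 != 49 -> empty
(52,37): row=0b110100, col=0b100101, row AND col = 0b100100 = 36; 36 != 37 -> empty
(179,78): row=0b10110011, col=0b1001110, row AND col = 0b10 = 2; 2 != 78 -> empty
(242,241): row=0b11110010, col=0b11110001, row AND col = 0b11110000 = 240; 240 != 241 -> empty

Answer: no no no no no no no no no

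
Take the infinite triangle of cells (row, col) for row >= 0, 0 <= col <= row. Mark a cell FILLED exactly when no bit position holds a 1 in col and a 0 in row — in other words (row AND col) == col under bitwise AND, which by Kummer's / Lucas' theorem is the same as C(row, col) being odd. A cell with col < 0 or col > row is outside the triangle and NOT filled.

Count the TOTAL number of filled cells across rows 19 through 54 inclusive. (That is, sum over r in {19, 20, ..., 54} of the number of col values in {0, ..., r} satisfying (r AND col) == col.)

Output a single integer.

r19=10011 pc3: +8 =8
r20=10100 pc2: +4 =12
r21=10101 pc3: +8 =20
r22=10110 pc3: +8 =28
r23=10111 pc4: +16 =44
r24=11000 pc2: +4 =48
r25=11001 pc3: +8 =56
r26=11010 pc3: +8 =64
r27=11011 pc4: +16 =80
r28=11100 pc3: +8 =88
r29=11101 pc4: +16 =104
r30=11110 pc4: +16 =120
r31=11111 pc5: +32 =152
r32=100000 pc1: +2 =154
r33=100001 pc2: +4 =158
r34=100010 pc2: +4 =162
r35=100011 pc3: +8 =170
r36=100100 pc2: +4 =174
r37=100101 pc3: +8 =182
r38=100110 pc3: +8 =190
r39=100111 pc4: +16 =206
r40=101000 pc2: +4 =210
r41=101001 pc3: +8 =218
r42=101010 pc3: +8 =226
r43=101011 pc4: +16 =242
r44=101100 pc3: +8 =250
r45=101101 pc4: +16 =266
r46=101110 pc4: +16 =282
r47=101111 pc5: +32 =314
r48=110000 pc2: +4 =318
r49=110001 pc3: +8 =326
r50=110010 pc3: +8 =334
r51=110011 pc4: +16 =350
r52=110100 pc3: +8 =358
r53=110101 pc4: +16 =374
r54=110110 pc4: +16 =390

Answer: 390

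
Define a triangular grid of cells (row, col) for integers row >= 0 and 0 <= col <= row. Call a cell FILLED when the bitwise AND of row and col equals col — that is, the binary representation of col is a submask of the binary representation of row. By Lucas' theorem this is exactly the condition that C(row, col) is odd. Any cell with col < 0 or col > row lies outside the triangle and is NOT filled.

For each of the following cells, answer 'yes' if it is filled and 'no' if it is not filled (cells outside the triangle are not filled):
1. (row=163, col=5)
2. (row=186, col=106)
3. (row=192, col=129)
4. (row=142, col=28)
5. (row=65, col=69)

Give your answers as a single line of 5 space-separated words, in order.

(163,5): row=0b10100011, col=0b101, row AND col = 0b1 = 1; 1 != 5 -> empty
(186,106): row=0b10111010, col=0b1101010, row AND col = 0b101010 = 42; 42 != 106 -> empty
(192,129): row=0b11000000, col=0b10000001, row AND col = 0b10000000 = 128; 128 != 129 -> empty
(142,28): row=0b10001110, col=0b11100, row AND col = 0b1100 = 12; 12 != 28 -> empty
(65,69): col outside [0, 65] -> not filled

Answer: no no no no no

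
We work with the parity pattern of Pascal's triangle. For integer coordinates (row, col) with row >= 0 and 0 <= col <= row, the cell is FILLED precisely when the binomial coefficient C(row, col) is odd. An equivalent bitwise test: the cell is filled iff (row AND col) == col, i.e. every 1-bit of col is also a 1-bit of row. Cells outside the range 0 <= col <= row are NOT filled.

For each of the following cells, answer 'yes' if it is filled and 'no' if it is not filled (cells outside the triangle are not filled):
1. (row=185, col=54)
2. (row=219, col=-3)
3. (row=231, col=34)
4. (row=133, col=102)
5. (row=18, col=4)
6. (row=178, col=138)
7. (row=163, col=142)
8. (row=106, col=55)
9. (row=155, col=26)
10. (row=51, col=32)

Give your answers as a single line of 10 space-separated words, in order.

(185,54): row=0b10111001, col=0b110110, row AND col = 0b110000 = 48; 48 != 54 -> empty
(219,-3): col outside [0, 219] -> not filled
(231,34): row=0b11100111, col=0b100010, row AND col = 0b100010 = 34; 34 == 34 -> filled
(133,102): row=0b10000101, col=0b1100110, row AND col = 0b100 = 4; 4 != 102 -> empty
(18,4): row=0b10010, col=0b100, row AND col = 0b0 = 0; 0 != 4 -> empty
(178,138): row=0b10110010, col=0b10001010, row AND col = 0b10000010 = 130; 130 != 138 -> empty
(163,142): row=0b10100011, col=0b10001110, row AND col = 0b10000010 = 130; 130 != 142 -> empty
(106,55): row=0b1101010, col=0b110111, row AND col = 0b100010 = 34; 34 != 55 -> empty
(155,26): row=0b10011011, col=0b11010, row AND col = 0b11010 = 26; 26 == 26 -> filled
(51,32): row=0b110011, col=0b100000, row AND col = 0b100000 = 32; 32 == 32 -> filled

Answer: no no yes no no no no no yes yes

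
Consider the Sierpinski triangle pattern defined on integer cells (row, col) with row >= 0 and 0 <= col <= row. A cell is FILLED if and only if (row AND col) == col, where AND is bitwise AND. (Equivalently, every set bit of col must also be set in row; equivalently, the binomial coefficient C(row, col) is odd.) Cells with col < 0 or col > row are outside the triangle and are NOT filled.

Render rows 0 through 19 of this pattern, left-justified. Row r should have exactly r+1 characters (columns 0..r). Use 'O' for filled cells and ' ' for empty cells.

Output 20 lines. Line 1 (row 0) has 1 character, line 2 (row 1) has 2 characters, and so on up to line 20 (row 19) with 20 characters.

Answer: O
OO
O O
OOOO
O   O
OO  OO
O O O O
OOOOOOOO
O       O
OO      OO
O O     O O
OOOO    OOOO
O   O   O   O
OO  OO  OO  OO
O O O O O O O O
OOOOOOOOOOOOOOOO
O               O
OO              OO
O O             O O
OOOO            OOOO

Derivation:
r0=0: O
r1=1: OO
r2=10: O O
r3=11: OOOO
r4=100: O   O
r5=101: OO  OO
r6=110: O O O O
r7=111: OOOOOOOO
r8=1000: O       O
r9=1001: OO      OO
r10=1010: O O     O O
r11=1011: OOOO    OOOO
r12=1100: O   O   O   O
r13=1101: OO  OO  OO  OO
r14=1110: O O O O O O O O
r15=1111: OOOOOOOOOOOOOOOO
r16=10000: O               O
r17=10001: OO              OO
r18=10010: O O             O O
r19=10011: OOOO            OOOO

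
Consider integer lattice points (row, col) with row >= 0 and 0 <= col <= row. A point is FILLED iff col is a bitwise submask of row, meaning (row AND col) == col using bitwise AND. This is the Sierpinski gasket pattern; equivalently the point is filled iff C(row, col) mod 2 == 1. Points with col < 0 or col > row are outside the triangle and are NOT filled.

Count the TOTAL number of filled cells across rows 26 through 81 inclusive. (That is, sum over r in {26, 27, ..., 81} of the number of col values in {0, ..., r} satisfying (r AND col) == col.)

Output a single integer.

Answer: 756

Derivation:
r26=11010 pc3: +8 =8
r27=11011 pc4: +16 =24
r28=11100 pc3: +8 =32
r29=11101 pc4: +16 =48
r30=11110 pc4: +16 =64
r31=11111 pc5: +32 =96
r32=100000 pc1: +2 =98
r33=100001 pc2: +4 =102
r34=100010 pc2: +4 =106
r35=100011 pc3: +8 =114
r36=100100 pc2: +4 =118
r37=100101 pc3: +8 =126
r38=100110 pc3: +8 =134
r39=100111 pc4: +16 =150
r40=101000 pc2: +4 =154
r41=101001 pc3: +8 =162
r42=101010 pc3: +8 =170
r43=101011 pc4: +16 =186
r44=101100 pc3: +8 =194
r45=101101 pc4: +16 =210
r46=101110 pc4: +16 =226
r47=101111 pc5: +32 =258
r48=110000 pc2: +4 =262
r49=110001 pc3: +8 =270
r50=110010 pc3: +8 =278
r51=110011 pc4: +16 =294
r52=110100 pc3: +8 =302
r53=110101 pc4: +16 =318
r54=110110 pc4: +16 =334
r55=110111 pc5: +32 =366
r56=111000 pc3: +8 =374
r57=111001 pc4: +16 =390
r58=111010 pc4: +16 =406
r59=111011 pc5: +32 =438
r60=111100 pc4: +16 =454
r61=111101 pc5: +32 =486
r62=111110 pc5: +32 =518
r63=111111 pc6: +64 =582
r64=1000000 pc1: +2 =584
r65=1000001 pc2: +4 =588
r66=1000010 pc2: +4 =592
r67=1000011 pc3: +8 =600
r68=1000100 pc2: +4 =604
r69=1000101 pc3: +8 =612
r70=1000110 pc3: +8 =620
r71=1000111 pc4: +16 =636
r72=1001000 pc2: +4 =640
r73=1001001 pc3: +8 =648
r74=1001010 pc3: +8 =656
r75=1001011 pc4: +16 =672
r76=1001100 pc3: +8 =680
r77=1001101 pc4: +16 =696
r78=1001110 pc4: +16 =712
r79=1001111 pc5: +32 =744
r80=1010000 pc2: +4 =748
r81=1010001 pc3: +8 =756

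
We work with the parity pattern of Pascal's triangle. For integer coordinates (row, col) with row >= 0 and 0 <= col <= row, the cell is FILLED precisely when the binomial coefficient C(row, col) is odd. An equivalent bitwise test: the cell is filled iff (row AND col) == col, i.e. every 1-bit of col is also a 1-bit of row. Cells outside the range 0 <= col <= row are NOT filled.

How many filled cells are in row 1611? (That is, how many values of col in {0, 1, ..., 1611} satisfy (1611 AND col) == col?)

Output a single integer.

1611 in binary = 11001001011
popcount(1611) = number of 1-bits in 11001001011 = 6
A col c satisfies (1611 AND c) == c iff every set bit of c is also set in 1611; each of the 6 set bits of 1611 can independently be on or off in c.
count = 2^6 = 64

Answer: 64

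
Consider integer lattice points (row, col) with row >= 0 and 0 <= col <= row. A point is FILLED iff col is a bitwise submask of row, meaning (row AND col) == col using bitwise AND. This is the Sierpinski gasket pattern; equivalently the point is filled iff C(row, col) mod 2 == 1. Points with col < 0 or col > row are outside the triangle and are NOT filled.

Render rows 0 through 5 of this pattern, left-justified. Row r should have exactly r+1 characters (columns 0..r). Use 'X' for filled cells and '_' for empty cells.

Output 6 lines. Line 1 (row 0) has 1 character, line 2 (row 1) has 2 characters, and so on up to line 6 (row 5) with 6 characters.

Answer: X
XX
X_X
XXXX
X___X
XX__XX

Derivation:
r0=0: X
r1=1: XX
r2=10: X_X
r3=11: XXXX
r4=100: X___X
r5=101: XX__XX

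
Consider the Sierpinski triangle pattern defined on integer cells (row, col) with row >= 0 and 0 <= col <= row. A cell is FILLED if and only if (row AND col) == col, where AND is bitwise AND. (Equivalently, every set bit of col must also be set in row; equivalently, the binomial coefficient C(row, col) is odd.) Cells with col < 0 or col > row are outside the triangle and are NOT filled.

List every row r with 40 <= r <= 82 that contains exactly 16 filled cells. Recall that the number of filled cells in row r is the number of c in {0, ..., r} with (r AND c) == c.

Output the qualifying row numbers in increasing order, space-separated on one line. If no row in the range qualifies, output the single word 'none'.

Answer: 43 45 46 51 53 54 57 58 60 71 75 77 78

Derivation:
Row r has 2^popcount(r) filled cells, so we need popcount(r) = log2(16) = 4.
Scan r = 40..82 and keep those with exactly 4 one-bits:
r=40=101000 popcount=2 -> skip
r=41=101001 popcount=3 -> skip
r=42=101010 popcount=3 -> skip
r=43=101011 popcount=4 -> KEEP
r=44=101100 popcount=3 -> skip
r=45=101101 popcount=4 -> KEEP
r=46=101110 popcount=4 -> KEEP
r=47=101111 popcount=5 -> skip
r=48=110000 popcount=2 -> skip
r=49=110001 popcount=3 -> skip
r=50=110010 popcount=3 -> skip
r=51=110011 popcount=4 -> KEEP
r=52=110100 popcount=3 -> skip
r=53=110101 popcount=4 -> KEEP
r=54=110110 popcount=4 -> KEEP
r=55=110111 popcount=5 -> skip
r=56=111000 popcount=3 -> skip
r=57=111001 popcount=4 -> KEEP
r=58=111010 popcount=4 -> KEEP
r=59=111011 popcount=5 -> skip
r=60=111100 popcount=4 -> KEEP
r=61=111101 popcount=5 -> skip
r=62=111110 popcount=5 -> skip
r=63=111111 popcount=6 -> skip
r=64=1000000 popcount=1 -> skip
r=65=1000001 popcount=2 -> skip
r=66=1000010 popcount=2 -> skip
r=67=1000011 popcount=3 -> skip
r=68=1000100 popcount=2 -> skip
r=69=1000101 popcount=3 -> skip
r=70=1000110 popcount=3 -> skip
r=71=1000111 popcount=4 -> KEEP
r=72=1001000 popcount=2 -> skip
r=73=1001001 popcount=3 -> skip
r=74=1001010 popcount=3 -> skip
r=75=1001011 popcount=4 -> KEEP
r=76=1001100 popcount=3 -> skip
r=77=1001101 popcount=4 -> KEEP
r=78=1001110 popcount=4 -> KEEP
r=79=1001111 popcount=5 -> skip
r=80=1010000 popcount=2 -> skip
r=81=1010001 popcount=3 -> skip
r=82=1010010 popcount=3 -> skip
Kept rows: 43 45 46 51 53 54 57 58 60 71 75 77 78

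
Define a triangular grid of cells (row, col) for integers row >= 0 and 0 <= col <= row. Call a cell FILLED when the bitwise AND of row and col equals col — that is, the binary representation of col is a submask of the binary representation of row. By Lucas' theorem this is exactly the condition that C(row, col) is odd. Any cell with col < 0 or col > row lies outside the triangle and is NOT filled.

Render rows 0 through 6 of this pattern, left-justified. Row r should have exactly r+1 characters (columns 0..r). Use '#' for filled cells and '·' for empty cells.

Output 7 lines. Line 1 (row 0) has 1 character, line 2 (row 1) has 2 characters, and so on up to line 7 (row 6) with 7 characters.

r0=0: #
r1=1: ##
r2=10: #·#
r3=11: ####
r4=100: #···#
r5=101: ##··##
r6=110: #·#·#·#

Answer: #
##
#·#
####
#···#
##··##
#·#·#·#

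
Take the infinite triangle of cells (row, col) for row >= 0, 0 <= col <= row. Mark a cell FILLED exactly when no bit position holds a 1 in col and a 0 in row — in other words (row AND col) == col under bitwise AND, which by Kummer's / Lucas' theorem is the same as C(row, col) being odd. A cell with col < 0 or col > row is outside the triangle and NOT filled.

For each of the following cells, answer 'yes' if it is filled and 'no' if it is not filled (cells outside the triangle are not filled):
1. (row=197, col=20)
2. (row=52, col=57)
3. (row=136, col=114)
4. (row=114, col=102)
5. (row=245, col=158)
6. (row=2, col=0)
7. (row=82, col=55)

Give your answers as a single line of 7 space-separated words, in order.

Answer: no no no no no yes no

Derivation:
(197,20): row=0b11000101, col=0b10100, row AND col = 0b100 = 4; 4 != 20 -> empty
(52,57): col outside [0, 52] -> not filled
(136,114): row=0b10001000, col=0b1110010, row AND col = 0b0 = 0; 0 != 114 -> empty
(114,102): row=0b1110010, col=0b1100110, row AND col = 0b1100010 = 98; 98 != 102 -> empty
(245,158): row=0b11110101, col=0b10011110, row AND col = 0b10010100 = 148; 148 != 158 -> empty
(2,0): row=0b10, col=0b0, row AND col = 0b0 = 0; 0 == 0 -> filled
(82,55): row=0b1010010, col=0b110111, row AND col = 0b10010 = 18; 18 != 55 -> empty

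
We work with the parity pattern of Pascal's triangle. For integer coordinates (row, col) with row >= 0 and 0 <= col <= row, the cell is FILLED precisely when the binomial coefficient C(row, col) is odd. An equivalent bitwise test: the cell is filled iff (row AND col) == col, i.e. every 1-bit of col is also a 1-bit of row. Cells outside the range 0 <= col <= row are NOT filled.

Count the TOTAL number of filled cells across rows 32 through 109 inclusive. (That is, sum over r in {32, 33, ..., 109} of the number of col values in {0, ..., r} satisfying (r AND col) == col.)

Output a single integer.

Answer: 1200

Derivation:
r32=100000 pc1: +2 =2
r33=100001 pc2: +4 =6
r34=100010 pc2: +4 =10
r35=100011 pc3: +8 =18
r36=100100 pc2: +4 =22
r37=100101 pc3: +8 =30
r38=100110 pc3: +8 =38
r39=100111 pc4: +16 =54
r40=101000 pc2: +4 =58
r41=101001 pc3: +8 =66
r42=101010 pc3: +8 =74
r43=101011 pc4: +16 =90
r44=101100 pc3: +8 =98
r45=101101 pc4: +16 =114
r46=101110 pc4: +16 =130
r47=101111 pc5: +32 =162
r48=110000 pc2: +4 =166
r49=110001 pc3: +8 =174
r50=110010 pc3: +8 =182
r51=110011 pc4: +16 =198
r52=110100 pc3: +8 =206
r53=110101 pc4: +16 =222
r54=110110 pc4: +16 =238
r55=110111 pc5: +32 =270
r56=111000 pc3: +8 =278
r57=111001 pc4: +16 =294
r58=111010 pc4: +16 =310
r59=111011 pc5: +32 =342
r60=111100 pc4: +16 =358
r61=111101 pc5: +32 =390
r62=111110 pc5: +32 =422
r63=111111 pc6: +64 =486
r64=1000000 pc1: +2 =488
r65=1000001 pc2: +4 =492
r66=1000010 pc2: +4 =496
r67=1000011 pc3: +8 =504
r68=1000100 pc2: +4 =508
r69=1000101 pc3: +8 =516
r70=1000110 pc3: +8 =524
r71=1000111 pc4: +16 =540
r72=1001000 pc2: +4 =544
r73=1001001 pc3: +8 =552
r74=1001010 pc3: +8 =560
r75=1001011 pc4: +16 =576
r76=1001100 pc3: +8 =584
r77=1001101 pc4: +16 =600
r78=1001110 pc4: +16 =616
r79=1001111 pc5: +32 =648
r80=1010000 pc2: +4 =652
r81=1010001 pc3: +8 =660
r82=1010010 pc3: +8 =668
r83=1010011 pc4: +16 =684
r84=1010100 pc3: +8 =692
r85=1010101 pc4: +16 =708
r86=1010110 pc4: +16 =724
r87=1010111 pc5: +32 =756
r88=1011000 pc3: +8 =764
r89=1011001 pc4: +16 =780
r90=1011010 pc4: +16 =796
r91=1011011 pc5: +32 =828
r92=1011100 pc4: +16 =844
r93=1011101 pc5: +32 =876
r94=1011110 pc5: +32 =908
r95=1011111 pc6: +64 =972
r96=1100000 pc2: +4 =976
r97=1100001 pc3: +8 =984
r98=1100010 pc3: +8 =992
r99=1100011 pc4: +16 =1008
r100=1100100 pc3: +8 =1016
r101=1100101 pc4: +16 =1032
r102=1100110 pc4: +16 =1048
r103=1100111 pc5: +32 =1080
r104=1101000 pc3: +8 =1088
r105=1101001 pc4: +16 =1104
r106=1101010 pc4: +16 =1120
r107=1101011 pc5: +32 =1152
r108=1101100 pc4: +16 =1168
r109=1101101 pc5: +32 =1200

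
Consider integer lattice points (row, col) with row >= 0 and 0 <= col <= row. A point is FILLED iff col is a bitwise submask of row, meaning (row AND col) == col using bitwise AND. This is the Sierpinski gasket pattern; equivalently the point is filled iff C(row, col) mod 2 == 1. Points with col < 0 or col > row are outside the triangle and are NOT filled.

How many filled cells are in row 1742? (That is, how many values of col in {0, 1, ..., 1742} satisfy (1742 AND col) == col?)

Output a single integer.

1742 in binary = 11011001110
popcount(1742) = number of 1-bits in 11011001110 = 7
A col c satisfies (1742 AND c) == c iff every set bit of c is also set in 1742; each of the 7 set bits of 1742 can independently be on or off in c.
count = 2^7 = 128

Answer: 128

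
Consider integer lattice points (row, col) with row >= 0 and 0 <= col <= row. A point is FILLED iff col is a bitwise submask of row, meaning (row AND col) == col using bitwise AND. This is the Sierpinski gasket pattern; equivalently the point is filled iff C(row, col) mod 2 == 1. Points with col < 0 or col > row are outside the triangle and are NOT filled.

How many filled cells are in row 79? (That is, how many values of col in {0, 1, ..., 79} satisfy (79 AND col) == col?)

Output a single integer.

79 in binary = 1001111
popcount(79) = number of 1-bits in 1001111 = 5
A col c satisfies (79 AND c) == c iff every set bit of c is also set in 79; each of the 5 set bits of 79 can independently be on or off in c.
count = 2^5 = 32

Answer: 32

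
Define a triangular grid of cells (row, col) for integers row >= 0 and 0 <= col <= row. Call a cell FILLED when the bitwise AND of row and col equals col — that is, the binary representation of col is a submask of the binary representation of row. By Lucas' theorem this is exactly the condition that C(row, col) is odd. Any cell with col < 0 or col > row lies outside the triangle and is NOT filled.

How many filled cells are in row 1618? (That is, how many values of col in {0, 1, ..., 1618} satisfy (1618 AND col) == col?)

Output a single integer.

Answer: 32

Derivation:
1618 in binary = 11001010010
popcount(1618) = number of 1-bits in 11001010010 = 5
A col c satisfies (1618 AND c) == c iff every set bit of c is also set in 1618; each of the 5 set bits of 1618 can independently be on or off in c.
count = 2^5 = 32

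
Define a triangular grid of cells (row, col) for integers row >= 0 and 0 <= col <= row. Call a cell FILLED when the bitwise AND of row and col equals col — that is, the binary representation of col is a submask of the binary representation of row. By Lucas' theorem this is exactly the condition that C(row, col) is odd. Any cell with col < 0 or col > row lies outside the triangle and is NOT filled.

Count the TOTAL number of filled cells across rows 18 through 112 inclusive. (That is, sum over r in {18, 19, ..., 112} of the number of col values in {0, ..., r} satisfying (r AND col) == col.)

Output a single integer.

Answer: 1460

Derivation:
r18=10010 pc2: +4 =4
r19=10011 pc3: +8 =12
r20=10100 pc2: +4 =16
r21=10101 pc3: +8 =24
r22=10110 pc3: +8 =32
r23=10111 pc4: +16 =48
r24=11000 pc2: +4 =52
r25=11001 pc3: +8 =60
r26=11010 pc3: +8 =68
r27=11011 pc4: +16 =84
r28=11100 pc3: +8 =92
r29=11101 pc4: +16 =108
r30=11110 pc4: +16 =124
r31=11111 pc5: +32 =156
r32=100000 pc1: +2 =158
r33=100001 pc2: +4 =162
r34=100010 pc2: +4 =166
r35=100011 pc3: +8 =174
r36=100100 pc2: +4 =178
r37=100101 pc3: +8 =186
r38=100110 pc3: +8 =194
r39=100111 pc4: +16 =210
r40=101000 pc2: +4 =214
r41=101001 pc3: +8 =222
r42=101010 pc3: +8 =230
r43=101011 pc4: +16 =246
r44=101100 pc3: +8 =254
r45=101101 pc4: +16 =270
r46=101110 pc4: +16 =286
r47=101111 pc5: +32 =318
r48=110000 pc2: +4 =322
r49=110001 pc3: +8 =330
r50=110010 pc3: +8 =338
r51=110011 pc4: +16 =354
r52=110100 pc3: +8 =362
r53=110101 pc4: +16 =378
r54=110110 pc4: +16 =394
r55=110111 pc5: +32 =426
r56=111000 pc3: +8 =434
r57=111001 pc4: +16 =450
r58=111010 pc4: +16 =466
r59=111011 pc5: +32 =498
r60=111100 pc4: +16 =514
r61=111101 pc5: +32 =546
r62=111110 pc5: +32 =578
r63=111111 pc6: +64 =642
r64=1000000 pc1: +2 =644
r65=1000001 pc2: +4 =648
r66=1000010 pc2: +4 =652
r67=1000011 pc3: +8 =660
r68=1000100 pc2: +4 =664
r69=1000101 pc3: +8 =672
r70=1000110 pc3: +8 =680
r71=1000111 pc4: +16 =696
r72=1001000 pc2: +4 =700
r73=1001001 pc3: +8 =708
r74=1001010 pc3: +8 =716
r75=1001011 pc4: +16 =732
r76=1001100 pc3: +8 =740
r77=1001101 pc4: +16 =756
r78=1001110 pc4: +16 =772
r79=1001111 pc5: +32 =804
r80=1010000 pc2: +4 =808
r81=1010001 pc3: +8 =816
r82=1010010 pc3: +8 =824
r83=1010011 pc4: +16 =840
r84=1010100 pc3: +8 =848
r85=1010101 pc4: +16 =864
r86=1010110 pc4: +16 =880
r87=1010111 pc5: +32 =912
r88=1011000 pc3: +8 =920
r89=1011001 pc4: +16 =936
r90=1011010 pc4: +16 =952
r91=1011011 pc5: +32 =984
r92=1011100 pc4: +16 =1000
r93=1011101 pc5: +32 =1032
r94=1011110 pc5: +32 =1064
r95=1011111 pc6: +64 =1128
r96=1100000 pc2: +4 =1132
r97=1100001 pc3: +8 =1140
r98=1100010 pc3: +8 =1148
r99=1100011 pc4: +16 =1164
r100=1100100 pc3: +8 =1172
r101=1100101 pc4: +16 =1188
r102=1100110 pc4: +16 =1204
r103=1100111 pc5: +32 =1236
r104=1101000 pc3: +8 =1244
r105=1101001 pc4: +16 =1260
r106=1101010 pc4: +16 =1276
r107=1101011 pc5: +32 =1308
r108=1101100 pc4: +16 =1324
r109=1101101 pc5: +32 =1356
r110=1101110 pc5: +32 =1388
r111=1101111 pc6: +64 =1452
r112=1110000 pc3: +8 =1460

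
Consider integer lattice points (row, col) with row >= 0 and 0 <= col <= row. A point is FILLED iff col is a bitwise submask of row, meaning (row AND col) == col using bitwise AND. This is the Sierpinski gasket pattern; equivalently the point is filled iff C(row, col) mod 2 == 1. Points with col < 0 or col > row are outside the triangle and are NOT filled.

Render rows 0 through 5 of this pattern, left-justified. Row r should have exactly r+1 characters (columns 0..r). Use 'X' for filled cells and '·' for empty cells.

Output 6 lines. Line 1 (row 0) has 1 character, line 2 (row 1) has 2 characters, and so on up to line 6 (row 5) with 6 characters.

Answer: X
XX
X·X
XXXX
X···X
XX··XX

Derivation:
r0=0: X
r1=1: XX
r2=10: X·X
r3=11: XXXX
r4=100: X···X
r5=101: XX··XX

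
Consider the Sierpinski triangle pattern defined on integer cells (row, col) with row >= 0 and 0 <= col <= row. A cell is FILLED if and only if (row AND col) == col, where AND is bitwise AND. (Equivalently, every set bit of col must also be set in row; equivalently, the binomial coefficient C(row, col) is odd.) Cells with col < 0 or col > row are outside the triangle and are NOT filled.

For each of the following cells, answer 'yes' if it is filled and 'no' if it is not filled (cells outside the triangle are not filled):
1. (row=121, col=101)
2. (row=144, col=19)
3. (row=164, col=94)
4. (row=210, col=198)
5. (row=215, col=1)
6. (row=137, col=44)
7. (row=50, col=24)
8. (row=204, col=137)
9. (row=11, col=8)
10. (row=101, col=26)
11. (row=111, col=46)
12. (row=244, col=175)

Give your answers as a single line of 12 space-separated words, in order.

Answer: no no no no yes no no no yes no yes no

Derivation:
(121,101): row=0b1111001, col=0b1100101, row AND col = 0b1100001 = 97; 97 != 101 -> empty
(144,19): row=0b10010000, col=0b10011, row AND col = 0b10000 = 16; 16 != 19 -> empty
(164,94): row=0b10100100, col=0b1011110, row AND col = 0b100 = 4; 4 != 94 -> empty
(210,198): row=0b11010010, col=0b11000110, row AND col = 0b11000010 = 194; 194 != 198 -> empty
(215,1): row=0b11010111, col=0b1, row AND col = 0b1 = 1; 1 == 1 -> filled
(137,44): row=0b10001001, col=0b101100, row AND col = 0b1000 = 8; 8 != 44 -> empty
(50,24): row=0b110010, col=0b11000, row AND col = 0b10000 = 16; 16 != 24 -> empty
(204,137): row=0b11001100, col=0b10001001, row AND col = 0b10001000 = 136; 136 != 137 -> empty
(11,8): row=0b1011, col=0b1000, row AND col = 0b1000 = 8; 8 == 8 -> filled
(101,26): row=0b1100101, col=0b11010, row AND col = 0b0 = 0; 0 != 26 -> empty
(111,46): row=0b1101111, col=0b101110, row AND col = 0b101110 = 46; 46 == 46 -> filled
(244,175): row=0b11110100, col=0b10101111, row AND col = 0b10100100 = 164; 164 != 175 -> empty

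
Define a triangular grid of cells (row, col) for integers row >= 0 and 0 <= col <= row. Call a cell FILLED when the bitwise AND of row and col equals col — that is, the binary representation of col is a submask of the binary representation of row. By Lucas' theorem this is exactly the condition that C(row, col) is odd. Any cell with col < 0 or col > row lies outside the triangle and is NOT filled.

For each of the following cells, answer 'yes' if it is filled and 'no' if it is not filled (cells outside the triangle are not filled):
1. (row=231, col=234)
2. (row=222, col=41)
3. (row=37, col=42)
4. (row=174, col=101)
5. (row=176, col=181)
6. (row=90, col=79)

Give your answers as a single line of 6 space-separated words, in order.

Answer: no no no no no no

Derivation:
(231,234): col outside [0, 231] -> not filled
(222,41): row=0b11011110, col=0b101001, row AND col = 0b1000 = 8; 8 != 41 -> empty
(37,42): col outside [0, 37] -> not filled
(174,101): row=0b10101110, col=0b1100101, row AND col = 0b100100 = 36; 36 != 101 -> empty
(176,181): col outside [0, 176] -> not filled
(90,79): row=0b1011010, col=0b1001111, row AND col = 0b1001010 = 74; 74 != 79 -> empty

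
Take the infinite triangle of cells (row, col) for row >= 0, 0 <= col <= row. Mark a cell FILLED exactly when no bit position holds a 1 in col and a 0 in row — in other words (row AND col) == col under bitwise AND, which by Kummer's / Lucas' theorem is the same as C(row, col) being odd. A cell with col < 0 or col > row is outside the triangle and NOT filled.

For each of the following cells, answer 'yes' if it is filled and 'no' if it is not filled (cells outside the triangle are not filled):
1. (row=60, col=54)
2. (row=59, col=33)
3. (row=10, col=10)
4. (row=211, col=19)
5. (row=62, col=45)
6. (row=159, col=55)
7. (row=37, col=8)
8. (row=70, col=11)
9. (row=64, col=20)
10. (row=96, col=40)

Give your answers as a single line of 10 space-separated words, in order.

Answer: no yes yes yes no no no no no no

Derivation:
(60,54): row=0b111100, col=0b110110, row AND col = 0b110100 = 52; 52 != 54 -> empty
(59,33): row=0b111011, col=0b100001, row AND col = 0b100001 = 33; 33 == 33 -> filled
(10,10): row=0b1010, col=0b1010, row AND col = 0b1010 = 10; 10 == 10 -> filled
(211,19): row=0b11010011, col=0b10011, row AND col = 0b10011 = 19; 19 == 19 -> filled
(62,45): row=0b111110, col=0b101101, row AND col = 0b101100 = 44; 44 != 45 -> empty
(159,55): row=0b10011111, col=0b110111, row AND col = 0b10111 = 23; 23 != 55 -> empty
(37,8): row=0b100101, col=0b1000, row AND col = 0b0 = 0; 0 != 8 -> empty
(70,11): row=0b1000110, col=0b1011, row AND col = 0b10 = 2; 2 != 11 -> empty
(64,20): row=0b1000000, col=0b10100, row AND col = 0b0 = 0; 0 != 20 -> empty
(96,40): row=0b1100000, col=0b101000, row AND col = 0b100000 = 32; 32 != 40 -> empty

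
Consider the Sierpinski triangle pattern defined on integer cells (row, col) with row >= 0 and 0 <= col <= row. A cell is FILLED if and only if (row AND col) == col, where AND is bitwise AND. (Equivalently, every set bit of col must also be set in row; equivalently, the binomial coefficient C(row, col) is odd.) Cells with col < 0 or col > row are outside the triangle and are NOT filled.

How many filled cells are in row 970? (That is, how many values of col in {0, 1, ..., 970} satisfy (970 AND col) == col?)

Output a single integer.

970 in binary = 1111001010
popcount(970) = number of 1-bits in 1111001010 = 6
A col c satisfies (970 AND c) == c iff every set bit of c is also set in 970; each of the 6 set bits of 970 can independently be on or off in c.
count = 2^6 = 64

Answer: 64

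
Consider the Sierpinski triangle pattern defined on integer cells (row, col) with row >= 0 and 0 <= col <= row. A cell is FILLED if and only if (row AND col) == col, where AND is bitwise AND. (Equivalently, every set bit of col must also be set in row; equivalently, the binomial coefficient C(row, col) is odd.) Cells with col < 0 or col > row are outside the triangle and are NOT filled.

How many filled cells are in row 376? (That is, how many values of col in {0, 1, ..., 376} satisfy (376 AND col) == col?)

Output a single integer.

Answer: 32

Derivation:
376 in binary = 101111000
popcount(376) = number of 1-bits in 101111000 = 5
A col c satisfies (376 AND c) == c iff every set bit of c is also set in 376; each of the 5 set bits of 376 can independently be on or off in c.
count = 2^5 = 32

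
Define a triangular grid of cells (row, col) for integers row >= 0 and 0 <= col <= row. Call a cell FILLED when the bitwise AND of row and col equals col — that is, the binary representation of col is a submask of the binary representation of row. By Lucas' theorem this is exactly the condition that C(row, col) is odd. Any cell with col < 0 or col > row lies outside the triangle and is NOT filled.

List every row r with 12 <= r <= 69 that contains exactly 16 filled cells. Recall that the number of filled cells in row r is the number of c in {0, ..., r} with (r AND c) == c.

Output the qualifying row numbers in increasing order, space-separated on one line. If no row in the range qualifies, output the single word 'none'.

Row r has 2^popcount(r) filled cells, so we need popcount(r) = log2(16) = 4.
Scan r = 12..69 and keep those with exactly 4 one-bits:
r=12=1100 popcount=2 -> skip
r=13=1101 popcount=3 -> skip
r=14=1110 popcount=3 -> skip
r=15=1111 popcount=4 -> KEEP
r=16=10000 popcount=1 -> skip
r=17=10001 popcount=2 -> skip
r=18=10010 popcount=2 -> skip
r=19=10011 popcount=3 -> skip
r=20=10100 popcount=2 -> skip
r=21=10101 popcount=3 -> skip
r=22=10110 popcount=3 -> skip
r=23=10111 popcount=4 -> KEEP
r=24=11000 popcount=2 -> skip
r=25=11001 popcount=3 -> skip
r=26=11010 popcount=3 -> skip
r=27=11011 popcount=4 -> KEEP
r=28=11100 popcount=3 -> skip
r=29=11101 popcount=4 -> KEEP
r=30=11110 popcount=4 -> KEEP
r=31=11111 popcount=5 -> skip
r=32=100000 popcount=1 -> skip
r=33=100001 popcount=2 -> skip
r=34=100010 popcount=2 -> skip
r=35=100011 popcount=3 -> skip
r=36=100100 popcount=2 -> skip
r=37=100101 popcount=3 -> skip
r=38=100110 popcount=3 -> skip
r=39=100111 popcount=4 -> KEEP
r=40=101000 popcount=2 -> skip
r=41=101001 popcount=3 -> skip
r=42=101010 popcount=3 -> skip
r=43=101011 popcount=4 -> KEEP
r=44=101100 popcount=3 -> skip
r=45=101101 popcount=4 -> KEEP
r=46=101110 popcount=4 -> KEEP
r=47=101111 popcount=5 -> skip
r=48=110000 popcount=2 -> skip
r=49=110001 popcount=3 -> skip
r=50=110010 popcount=3 -> skip
r=51=110011 popcount=4 -> KEEP
r=52=110100 popcount=3 -> skip
r=53=110101 popcount=4 -> KEEP
r=54=110110 popcount=4 -> KEEP
r=55=110111 popcount=5 -> skip
r=56=111000 popcount=3 -> skip
r=57=111001 popcount=4 -> KEEP
r=58=111010 popcount=4 -> KEEP
r=59=111011 popcount=5 -> skip
r=60=111100 popcount=4 -> KEEP
r=61=111101 popcount=5 -> skip
r=62=111110 popcount=5 -> skip
r=63=111111 popcount=6 -> skip
r=64=1000000 popcount=1 -> skip
r=65=1000001 popcount=2 -> skip
r=66=1000010 popcount=2 -> skip
r=67=1000011 popcount=3 -> skip
r=68=1000100 popcount=2 -> skip
r=69=1000101 popcount=3 -> skip
Kept rows: 15 23 27 29 30 39 43 45 46 51 53 54 57 58 60

Answer: 15 23 27 29 30 39 43 45 46 51 53 54 57 58 60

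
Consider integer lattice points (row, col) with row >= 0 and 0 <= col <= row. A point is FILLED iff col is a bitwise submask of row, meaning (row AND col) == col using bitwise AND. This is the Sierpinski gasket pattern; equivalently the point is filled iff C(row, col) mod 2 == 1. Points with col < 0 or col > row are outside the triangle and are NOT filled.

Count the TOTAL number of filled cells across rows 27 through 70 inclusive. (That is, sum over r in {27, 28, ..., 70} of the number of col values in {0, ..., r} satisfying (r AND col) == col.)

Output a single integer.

Answer: 612

Derivation:
r27=11011 pc4: +16 =16
r28=11100 pc3: +8 =24
r29=11101 pc4: +16 =40
r30=11110 pc4: +16 =56
r31=11111 pc5: +32 =88
r32=100000 pc1: +2 =90
r33=100001 pc2: +4 =94
r34=100010 pc2: +4 =98
r35=100011 pc3: +8 =106
r36=100100 pc2: +4 =110
r37=100101 pc3: +8 =118
r38=100110 pc3: +8 =126
r39=100111 pc4: +16 =142
r40=101000 pc2: +4 =146
r41=101001 pc3: +8 =154
r42=101010 pc3: +8 =162
r43=101011 pc4: +16 =178
r44=101100 pc3: +8 =186
r45=101101 pc4: +16 =202
r46=101110 pc4: +16 =218
r47=101111 pc5: +32 =250
r48=110000 pc2: +4 =254
r49=110001 pc3: +8 =262
r50=110010 pc3: +8 =270
r51=110011 pc4: +16 =286
r52=110100 pc3: +8 =294
r53=110101 pc4: +16 =310
r54=110110 pc4: +16 =326
r55=110111 pc5: +32 =358
r56=111000 pc3: +8 =366
r57=111001 pc4: +16 =382
r58=111010 pc4: +16 =398
r59=111011 pc5: +32 =430
r60=111100 pc4: +16 =446
r61=111101 pc5: +32 =478
r62=111110 pc5: +32 =510
r63=111111 pc6: +64 =574
r64=1000000 pc1: +2 =576
r65=1000001 pc2: +4 =580
r66=1000010 pc2: +4 =584
r67=1000011 pc3: +8 =592
r68=1000100 pc2: +4 =596
r69=1000101 pc3: +8 =604
r70=1000110 pc3: +8 =612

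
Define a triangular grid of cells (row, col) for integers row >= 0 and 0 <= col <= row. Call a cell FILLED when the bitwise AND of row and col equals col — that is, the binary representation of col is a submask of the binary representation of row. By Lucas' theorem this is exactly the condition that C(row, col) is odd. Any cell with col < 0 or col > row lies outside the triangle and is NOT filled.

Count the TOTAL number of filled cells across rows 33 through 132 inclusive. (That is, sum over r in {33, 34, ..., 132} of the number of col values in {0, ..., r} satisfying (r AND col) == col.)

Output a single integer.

r33=100001 pc2: +4 =4
r34=100010 pc2: +4 =8
r35=100011 pc3: +8 =16
r36=100100 pc2: +4 =20
r37=100101 pc3: +8 =28
r38=100110 pc3: +8 =36
r39=100111 pc4: +16 =52
r40=101000 pc2: +4 =56
r41=101001 pc3: +8 =64
r42=101010 pc3: +8 =72
r43=101011 pc4: +16 =88
r44=101100 pc3: +8 =96
r45=101101 pc4: +16 =112
r46=101110 pc4: +16 =128
r47=101111 pc5: +32 =160
r48=110000 pc2: +4 =164
r49=110001 pc3: +8 =172
r50=110010 pc3: +8 =180
r51=110011 pc4: +16 =196
r52=110100 pc3: +8 =204
r53=110101 pc4: +16 =220
r54=110110 pc4: +16 =236
r55=110111 pc5: +32 =268
r56=111000 pc3: +8 =276
r57=111001 pc4: +16 =292
r58=111010 pc4: +16 =308
r59=111011 pc5: +32 =340
r60=111100 pc4: +16 =356
r61=111101 pc5: +32 =388
r62=111110 pc5: +32 =420
r63=111111 pc6: +64 =484
r64=1000000 pc1: +2 =486
r65=1000001 pc2: +4 =490
r66=1000010 pc2: +4 =494
r67=1000011 pc3: +8 =502
r68=1000100 pc2: +4 =506
r69=1000101 pc3: +8 =514
r70=1000110 pc3: +8 =522
r71=1000111 pc4: +16 =538
r72=1001000 pc2: +4 =542
r73=1001001 pc3: +8 =550
r74=1001010 pc3: +8 =558
r75=1001011 pc4: +16 =574
r76=1001100 pc3: +8 =582
r77=1001101 pc4: +16 =598
r78=1001110 pc4: +16 =614
r79=1001111 pc5: +32 =646
r80=1010000 pc2: +4 =650
r81=1010001 pc3: +8 =658
r82=1010010 pc3: +8 =666
r83=1010011 pc4: +16 =682
r84=1010100 pc3: +8 =690
r85=1010101 pc4: +16 =706
r86=1010110 pc4: +16 =722
r87=1010111 pc5: +32 =754
r88=1011000 pc3: +8 =762
r89=1011001 pc4: +16 =778
r90=1011010 pc4: +16 =794
r91=1011011 pc5: +32 =826
r92=1011100 pc4: +16 =842
r93=1011101 pc5: +32 =874
r94=1011110 pc5: +32 =906
r95=1011111 pc6: +64 =970
r96=1100000 pc2: +4 =974
r97=1100001 pc3: +8 =982
r98=1100010 pc3: +8 =990
r99=1100011 pc4: +16 =1006
r100=1100100 pc3: +8 =1014
r101=1100101 pc4: +16 =1030
r102=1100110 pc4: +16 =1046
r103=1100111 pc5: +32 =1078
r104=1101000 pc3: +8 =1086
r105=1101001 pc4: +16 =1102
r106=1101010 pc4: +16 =1118
r107=1101011 pc5: +32 =1150
r108=1101100 pc4: +16 =1166
r109=1101101 pc5: +32 =1198
r110=1101110 pc5: +32 =1230
r111=1101111 pc6: +64 =1294
r112=1110000 pc3: +8 =1302
r113=1110001 pc4: +16 =1318
r114=1110010 pc4: +16 =1334
r115=1110011 pc5: +32 =1366
r116=1110100 pc4: +16 =1382
r117=1110101 pc5: +32 =1414
r118=1110110 pc5: +32 =1446
r119=1110111 pc6: +64 =1510
r120=1111000 pc4: +16 =1526
r121=1111001 pc5: +32 =1558
r122=1111010 pc5: +32 =1590
r123=1111011 pc6: +64 =1654
r124=1111100 pc5: +32 =1686
r125=1111101 pc6: +64 =1750
r126=1111110 pc6: +64 =1814
r127=1111111 pc7: +128 =1942
r128=10000000 pc1: +2 =1944
r129=10000001 pc2: +4 =1948
r130=10000010 pc2: +4 =1952
r131=10000011 pc3: +8 =1960
r132=10000100 pc2: +4 =1964

Answer: 1964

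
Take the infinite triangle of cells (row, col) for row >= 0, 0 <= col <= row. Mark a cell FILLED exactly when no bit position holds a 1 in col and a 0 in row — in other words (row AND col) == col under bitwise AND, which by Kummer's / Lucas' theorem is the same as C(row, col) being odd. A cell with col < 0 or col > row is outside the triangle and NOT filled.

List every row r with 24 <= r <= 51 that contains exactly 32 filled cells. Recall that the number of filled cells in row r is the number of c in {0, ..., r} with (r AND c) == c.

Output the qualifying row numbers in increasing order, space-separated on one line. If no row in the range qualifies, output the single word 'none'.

Answer: 31 47

Derivation:
Row r has 2^popcount(r) filled cells, so we need popcount(r) = log2(32) = 5.
Scan r = 24..51 and keep those with exactly 5 one-bits:
r=24=11000 popcount=2 -> skip
r=25=11001 popcount=3 -> skip
r=26=11010 popcount=3 -> skip
r=27=11011 popcount=4 -> skip
r=28=11100 popcount=3 -> skip
r=29=11101 popcount=4 -> skip
r=30=11110 popcount=4 -> skip
r=31=11111 popcount=5 -> KEEP
r=32=100000 popcount=1 -> skip
r=33=100001 popcount=2 -> skip
r=34=100010 popcount=2 -> skip
r=35=100011 popcount=3 -> skip
r=36=100100 popcount=2 -> skip
r=37=100101 popcount=3 -> skip
r=38=100110 popcount=3 -> skip
r=39=100111 popcount=4 -> skip
r=40=101000 popcount=2 -> skip
r=41=101001 popcount=3 -> skip
r=42=101010 popcount=3 -> skip
r=43=101011 popcount=4 -> skip
r=44=101100 popcount=3 -> skip
r=45=101101 popcount=4 -> skip
r=46=101110 popcount=4 -> skip
r=47=101111 popcount=5 -> KEEP
r=48=110000 popcount=2 -> skip
r=49=110001 popcount=3 -> skip
r=50=110010 popcount=3 -> skip
r=51=110011 popcount=4 -> skip
Kept rows: 31 47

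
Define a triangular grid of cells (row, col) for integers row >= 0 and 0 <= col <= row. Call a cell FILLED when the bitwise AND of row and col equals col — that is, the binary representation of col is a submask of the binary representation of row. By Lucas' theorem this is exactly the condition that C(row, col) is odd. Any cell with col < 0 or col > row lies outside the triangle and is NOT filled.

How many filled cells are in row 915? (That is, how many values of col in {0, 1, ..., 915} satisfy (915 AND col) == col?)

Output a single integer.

Answer: 64

Derivation:
915 in binary = 1110010011
popcount(915) = number of 1-bits in 1110010011 = 6
A col c satisfies (915 AND c) == c iff every set bit of c is also set in 915; each of the 6 set bits of 915 can independently be on or off in c.
count = 2^6 = 64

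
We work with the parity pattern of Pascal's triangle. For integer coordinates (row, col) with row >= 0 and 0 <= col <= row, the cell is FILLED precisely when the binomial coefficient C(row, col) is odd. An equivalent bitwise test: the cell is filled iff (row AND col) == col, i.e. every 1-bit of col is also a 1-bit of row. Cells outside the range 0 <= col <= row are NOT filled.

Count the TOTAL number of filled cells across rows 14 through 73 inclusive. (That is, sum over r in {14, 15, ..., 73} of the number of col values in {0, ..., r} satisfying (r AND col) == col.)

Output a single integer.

r14=1110 pc3: +8 =8
r15=1111 pc4: +16 =24
r16=10000 pc1: +2 =26
r17=10001 pc2: +4 =30
r18=10010 pc2: +4 =34
r19=10011 pc3: +8 =42
r20=10100 pc2: +4 =46
r21=10101 pc3: +8 =54
r22=10110 pc3: +8 =62
r23=10111 pc4: +16 =78
r24=11000 pc2: +4 =82
r25=11001 pc3: +8 =90
r26=11010 pc3: +8 =98
r27=11011 pc4: +16 =114
r28=11100 pc3: +8 =122
r29=11101 pc4: +16 =138
r30=11110 pc4: +16 =154
r31=11111 pc5: +32 =186
r32=100000 pc1: +2 =188
r33=100001 pc2: +4 =192
r34=100010 pc2: +4 =196
r35=100011 pc3: +8 =204
r36=100100 pc2: +4 =208
r37=100101 pc3: +8 =216
r38=100110 pc3: +8 =224
r39=100111 pc4: +16 =240
r40=101000 pc2: +4 =244
r41=101001 pc3: +8 =252
r42=101010 pc3: +8 =260
r43=101011 pc4: +16 =276
r44=101100 pc3: +8 =284
r45=101101 pc4: +16 =300
r46=101110 pc4: +16 =316
r47=101111 pc5: +32 =348
r48=110000 pc2: +4 =352
r49=110001 pc3: +8 =360
r50=110010 pc3: +8 =368
r51=110011 pc4: +16 =384
r52=110100 pc3: +8 =392
r53=110101 pc4: +16 =408
r54=110110 pc4: +16 =424
r55=110111 pc5: +32 =456
r56=111000 pc3: +8 =464
r57=111001 pc4: +16 =480
r58=111010 pc4: +16 =496
r59=111011 pc5: +32 =528
r60=111100 pc4: +16 =544
r61=111101 pc5: +32 =576
r62=111110 pc5: +32 =608
r63=111111 pc6: +64 =672
r64=1000000 pc1: +2 =674
r65=1000001 pc2: +4 =678
r66=1000010 pc2: +4 =682
r67=1000011 pc3: +8 =690
r68=1000100 pc2: +4 =694
r69=1000101 pc3: +8 =702
r70=1000110 pc3: +8 =710
r71=1000111 pc4: +16 =726
r72=1001000 pc2: +4 =730
r73=1001001 pc3: +8 =738

Answer: 738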